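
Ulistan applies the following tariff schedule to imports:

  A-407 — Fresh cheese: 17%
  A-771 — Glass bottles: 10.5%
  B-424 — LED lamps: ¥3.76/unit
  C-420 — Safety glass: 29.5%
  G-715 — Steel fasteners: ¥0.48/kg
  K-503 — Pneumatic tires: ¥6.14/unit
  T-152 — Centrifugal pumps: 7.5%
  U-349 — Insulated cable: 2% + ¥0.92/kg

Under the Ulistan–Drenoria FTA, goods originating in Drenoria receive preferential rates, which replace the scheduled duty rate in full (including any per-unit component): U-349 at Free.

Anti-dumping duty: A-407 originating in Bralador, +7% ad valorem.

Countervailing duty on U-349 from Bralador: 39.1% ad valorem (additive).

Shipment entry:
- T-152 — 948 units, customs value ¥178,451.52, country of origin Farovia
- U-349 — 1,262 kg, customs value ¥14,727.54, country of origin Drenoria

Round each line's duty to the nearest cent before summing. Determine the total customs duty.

¥13,383.86

Line 1 (T-152, Farovia, 948 units, ¥178,451.52):
Base rate for T-152 is 7.5%.
Duty = ¥178,451.52 × 7.5% = ¥13,383.86.
Line 2 (U-349, Drenoria, 1,262 kg, ¥14,727.54):
Base rate for U-349 is 2% + ¥0.92/kg.
Origin Drenoria qualifies under the Ulistan–Drenoria agreement and U-349 is covered: preferential rate Free applies instead.
The additional-duty order on U-349 targets Bralador, not Drenoria; it does not apply.
Duty = ¥14,727.54 × 0% = ¥0.00.
Total = ¥13,383.86 + ¥0.00 = ¥13,383.86.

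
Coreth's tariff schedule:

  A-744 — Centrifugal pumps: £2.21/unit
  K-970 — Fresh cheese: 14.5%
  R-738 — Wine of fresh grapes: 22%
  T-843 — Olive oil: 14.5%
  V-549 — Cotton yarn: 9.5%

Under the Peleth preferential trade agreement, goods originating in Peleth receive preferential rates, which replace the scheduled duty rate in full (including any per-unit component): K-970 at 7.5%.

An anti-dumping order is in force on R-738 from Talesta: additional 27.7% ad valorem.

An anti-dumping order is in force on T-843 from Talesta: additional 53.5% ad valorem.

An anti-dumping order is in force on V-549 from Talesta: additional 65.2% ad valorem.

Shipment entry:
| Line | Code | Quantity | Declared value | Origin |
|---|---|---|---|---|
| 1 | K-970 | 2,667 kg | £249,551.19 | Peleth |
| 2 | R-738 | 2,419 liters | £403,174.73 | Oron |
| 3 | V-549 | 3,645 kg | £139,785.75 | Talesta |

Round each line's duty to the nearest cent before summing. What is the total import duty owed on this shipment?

Line 1 (K-970, Peleth, 2,667 kg, £249,551.19):
Base rate for K-970 is 14.5%.
Origin Peleth qualifies under the Coreth–Peleth agreement and K-970 is covered: preferential rate 7.5% applies instead.
Duty = £249,551.19 × 7.5% = £18,716.34.
Line 2 (R-738, Oron, 2,419 liters, £403,174.73):
Base rate for R-738 is 22%.
The additional-duty order on R-738 targets Talesta, not Oron; it does not apply.
Duty = £403,174.73 × 22% = £88,698.44.
Line 3 (V-549, Talesta, 3,645 kg, £139,785.75):
Base rate for V-549 is 9.5%.
Additional duty on V-549 from Talesta: +65.2%. Applied ad valorem rate: 9.5% + 65.2% = 74.7%.
Duty = £139,785.75 × 74.7% = £104,419.96.
Total = £18,716.34 + £88,698.44 + £104,419.96 = £211,834.74.

£211,834.74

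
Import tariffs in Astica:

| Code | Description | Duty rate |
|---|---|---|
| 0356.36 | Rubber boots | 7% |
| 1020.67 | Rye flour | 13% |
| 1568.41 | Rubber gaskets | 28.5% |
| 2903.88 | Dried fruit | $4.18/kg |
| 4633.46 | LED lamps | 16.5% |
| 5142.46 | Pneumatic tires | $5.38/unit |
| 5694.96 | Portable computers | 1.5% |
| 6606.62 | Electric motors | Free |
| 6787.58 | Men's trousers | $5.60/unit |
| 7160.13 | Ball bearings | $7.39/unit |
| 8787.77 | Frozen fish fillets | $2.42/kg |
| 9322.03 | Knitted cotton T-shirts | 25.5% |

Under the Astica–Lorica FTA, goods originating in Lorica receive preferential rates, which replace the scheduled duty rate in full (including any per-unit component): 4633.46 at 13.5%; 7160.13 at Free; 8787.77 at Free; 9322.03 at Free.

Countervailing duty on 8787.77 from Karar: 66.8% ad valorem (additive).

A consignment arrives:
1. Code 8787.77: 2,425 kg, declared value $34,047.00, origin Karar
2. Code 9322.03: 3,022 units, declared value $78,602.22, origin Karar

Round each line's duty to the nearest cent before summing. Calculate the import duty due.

Line 1 (8787.77, Karar, 2,425 kg, $34,047.00):
Base rate for 8787.77 is $2.42/kg.
8787.77 has an FTA preferential rate, but origin Karar is not Lorica; base rate stands.
Additional duty on 8787.77 from Karar: +66.8% ad valorem. Applied ad valorem rate = 66.8%.
Duty = $34,047.00 × 66.8% + 2,425 × $2.42 = $28,611.90.
Line 2 (9322.03, Karar, 3,022 units, $78,602.22):
Base rate for 9322.03 is 25.5%.
9322.03 has an FTA preferential rate, but origin Karar is not Lorica; base rate stands.
Duty = $78,602.22 × 25.5% = $20,043.57.
Total = $28,611.90 + $20,043.57 = $48,655.47.

$48,655.47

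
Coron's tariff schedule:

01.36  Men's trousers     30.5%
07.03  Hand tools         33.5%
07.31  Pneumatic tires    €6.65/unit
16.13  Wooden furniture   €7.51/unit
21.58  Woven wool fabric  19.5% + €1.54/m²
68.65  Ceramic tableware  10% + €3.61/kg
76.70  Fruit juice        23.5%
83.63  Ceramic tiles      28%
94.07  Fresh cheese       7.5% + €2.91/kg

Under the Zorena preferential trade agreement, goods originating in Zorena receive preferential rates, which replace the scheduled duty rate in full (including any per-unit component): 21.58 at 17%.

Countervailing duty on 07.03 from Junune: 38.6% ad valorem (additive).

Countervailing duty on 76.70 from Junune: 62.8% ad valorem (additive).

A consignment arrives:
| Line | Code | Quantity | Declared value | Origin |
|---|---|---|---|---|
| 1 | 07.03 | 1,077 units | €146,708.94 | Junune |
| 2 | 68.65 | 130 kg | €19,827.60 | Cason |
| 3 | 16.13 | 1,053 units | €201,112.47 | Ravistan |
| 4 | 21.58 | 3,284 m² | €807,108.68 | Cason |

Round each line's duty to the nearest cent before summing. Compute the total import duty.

Line 1 (07.03, Junune, 1,077 units, €146,708.94):
Base rate for 07.03 is 33.5%.
Additional duty on 07.03 from Junune: +38.6%. Applied ad valorem rate: 33.5% + 38.6% = 72.1%.
Duty = €146,708.94 × 72.1% = €105,777.15.
Line 2 (68.65, Cason, 130 kg, €19,827.60):
Base rate for 68.65 is 10% + €3.61/kg.
Duty = €19,827.60 × 10% + 130 × €3.61 = €2,452.06.
Line 3 (16.13, Ravistan, 1,053 units, €201,112.47):
Base rate for 16.13 is €7.51/unit.
Duty = 1,053 × €7.51 = €7,908.03.
Line 4 (21.58, Cason, 3,284 m², €807,108.68):
Base rate for 21.58 is 19.5% + €1.54/m².
21.58 has an FTA preferential rate, but origin Cason is not Zorena; base rate stands.
Duty = €807,108.68 × 19.5% + 3,284 × €1.54 = €162,443.55.
Total = €105,777.15 + €2,452.06 + €7,908.03 + €162,443.55 = €278,580.79.

€278,580.79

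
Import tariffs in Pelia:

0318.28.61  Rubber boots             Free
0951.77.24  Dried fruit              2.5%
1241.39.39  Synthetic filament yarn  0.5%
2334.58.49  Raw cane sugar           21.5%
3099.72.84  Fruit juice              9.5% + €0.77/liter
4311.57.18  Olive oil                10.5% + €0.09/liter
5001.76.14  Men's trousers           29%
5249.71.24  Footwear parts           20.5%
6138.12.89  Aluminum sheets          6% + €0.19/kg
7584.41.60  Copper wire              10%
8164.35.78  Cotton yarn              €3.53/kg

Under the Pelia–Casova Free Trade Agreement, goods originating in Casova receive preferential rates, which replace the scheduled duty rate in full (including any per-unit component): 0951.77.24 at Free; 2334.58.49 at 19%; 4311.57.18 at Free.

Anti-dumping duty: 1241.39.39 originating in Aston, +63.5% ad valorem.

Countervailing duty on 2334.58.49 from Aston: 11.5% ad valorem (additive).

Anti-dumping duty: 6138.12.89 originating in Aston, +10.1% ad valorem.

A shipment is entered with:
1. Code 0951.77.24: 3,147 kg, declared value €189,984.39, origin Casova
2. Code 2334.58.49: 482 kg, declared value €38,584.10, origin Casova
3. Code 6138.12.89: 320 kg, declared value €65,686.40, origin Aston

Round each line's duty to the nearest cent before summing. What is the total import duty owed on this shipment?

€17,967.29

Line 1 (0951.77.24, Casova, 3,147 kg, €189,984.39):
Base rate for 0951.77.24 is 2.5%.
Origin Casova qualifies under the Pelia–Casova agreement and 0951.77.24 is covered: preferential rate Free applies instead.
Duty = €189,984.39 × 0% = €0.00.
Line 2 (2334.58.49, Casova, 482 kg, €38,584.10):
Base rate for 2334.58.49 is 21.5%.
Origin Casova qualifies under the Pelia–Casova agreement and 2334.58.49 is covered: preferential rate 19% applies instead.
The additional-duty order on 2334.58.49 targets Aston, not Casova; it does not apply.
Duty = €38,584.10 × 19% = €7,330.98.
Line 3 (6138.12.89, Aston, 320 kg, €65,686.40):
Base rate for 6138.12.89 is 6% + €0.19/kg.
Additional duty on 6138.12.89 from Aston: +10.1%. Applied ad valorem rate: 6% + 10.1% = 16.1%.
Duty = €65,686.40 × 16.1% + 320 × €0.19 = €10,636.31.
Total = €0.00 + €7,330.98 + €10,636.31 = €17,967.29.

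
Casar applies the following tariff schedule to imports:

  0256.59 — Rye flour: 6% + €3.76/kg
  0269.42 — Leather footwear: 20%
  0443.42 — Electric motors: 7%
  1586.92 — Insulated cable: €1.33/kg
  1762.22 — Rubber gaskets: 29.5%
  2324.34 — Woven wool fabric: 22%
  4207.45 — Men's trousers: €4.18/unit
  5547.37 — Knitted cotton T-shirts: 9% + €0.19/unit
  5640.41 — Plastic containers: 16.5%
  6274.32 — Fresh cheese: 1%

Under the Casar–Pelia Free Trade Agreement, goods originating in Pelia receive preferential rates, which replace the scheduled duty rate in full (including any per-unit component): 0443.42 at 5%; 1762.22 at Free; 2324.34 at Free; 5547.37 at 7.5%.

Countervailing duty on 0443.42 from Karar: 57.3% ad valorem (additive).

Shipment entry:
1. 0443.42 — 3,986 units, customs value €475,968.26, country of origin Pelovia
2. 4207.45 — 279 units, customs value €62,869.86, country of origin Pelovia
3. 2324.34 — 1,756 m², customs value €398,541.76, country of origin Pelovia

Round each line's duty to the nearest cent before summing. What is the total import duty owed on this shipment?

€122,163.19

Line 1 (0443.42, Pelovia, 3,986 units, €475,968.26):
Base rate for 0443.42 is 7%.
0443.42 has an FTA preferential rate, but origin Pelovia is not Pelia; base rate stands.
The additional-duty order on 0443.42 targets Karar, not Pelovia; it does not apply.
Duty = €475,968.26 × 7% = €33,317.78.
Line 2 (4207.45, Pelovia, 279 units, €62,869.86):
Base rate for 4207.45 is €4.18/unit.
Duty = 279 × €4.18 = €1,166.22.
Line 3 (2324.34, Pelovia, 1,756 m², €398,541.76):
Base rate for 2324.34 is 22%.
2324.34 has an FTA preferential rate, but origin Pelovia is not Pelia; base rate stands.
Duty = €398,541.76 × 22% = €87,679.19.
Total = €33,317.78 + €1,166.22 + €87,679.19 = €122,163.19.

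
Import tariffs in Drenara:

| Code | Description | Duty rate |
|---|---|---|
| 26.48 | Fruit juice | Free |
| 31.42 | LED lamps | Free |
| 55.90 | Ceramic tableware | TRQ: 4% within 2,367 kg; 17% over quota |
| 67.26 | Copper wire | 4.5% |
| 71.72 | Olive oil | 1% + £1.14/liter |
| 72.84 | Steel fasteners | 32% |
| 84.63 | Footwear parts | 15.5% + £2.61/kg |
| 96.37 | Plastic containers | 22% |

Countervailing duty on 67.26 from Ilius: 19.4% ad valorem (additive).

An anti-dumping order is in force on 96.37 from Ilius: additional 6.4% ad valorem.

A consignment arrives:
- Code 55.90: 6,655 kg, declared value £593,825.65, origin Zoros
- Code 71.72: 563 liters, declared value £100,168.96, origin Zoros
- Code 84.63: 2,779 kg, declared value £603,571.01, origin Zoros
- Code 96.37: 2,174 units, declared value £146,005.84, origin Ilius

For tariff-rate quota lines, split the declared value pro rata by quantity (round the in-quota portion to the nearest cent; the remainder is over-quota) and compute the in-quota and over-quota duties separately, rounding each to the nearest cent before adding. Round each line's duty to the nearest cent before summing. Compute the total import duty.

Line 1 (55.90, Zoros, 6,655 kg, £593,825.65):
Code 55.90 is under a tariff-rate quota (threshold 2,367 kg). In-quota: 2,367 kg at 4%; over-quota: 4,288 kg at 17%.
Pro-rata value split: in-quota = £593,825.65 × 2,367/6,655 = £211,207.41; over-quota = £593,825.65 − £211,207.41 = £382,618.24.
In-quota duty = £211,207.41 × 4% = £8,448.30. Over-quota duty = £382,618.24 × 17% = £65,045.10.
Line duty = £8,448.30 + £65,045.10 = £73,493.40.
Line 2 (71.72, Zoros, 563 liters, £100,168.96):
Base rate for 71.72 is 1% + £1.14/liter.
Duty = £100,168.96 × 1% + 563 × £1.14 = £1,643.51.
Line 3 (84.63, Zoros, 2,779 kg, £603,571.01):
Base rate for 84.63 is 15.5% + £2.61/kg.
Duty = £603,571.01 × 15.5% + 2,779 × £2.61 = £100,806.70.
Line 4 (96.37, Ilius, 2,174 units, £146,005.84):
Base rate for 96.37 is 22%.
Additional duty on 96.37 from Ilius: +6.4%. Applied ad valorem rate: 22% + 6.4% = 28.4%.
Duty = £146,005.84 × 28.4% = £41,465.66.
Total = £73,493.40 + £1,643.51 + £100,806.70 + £41,465.66 = £217,409.27.

£217,409.27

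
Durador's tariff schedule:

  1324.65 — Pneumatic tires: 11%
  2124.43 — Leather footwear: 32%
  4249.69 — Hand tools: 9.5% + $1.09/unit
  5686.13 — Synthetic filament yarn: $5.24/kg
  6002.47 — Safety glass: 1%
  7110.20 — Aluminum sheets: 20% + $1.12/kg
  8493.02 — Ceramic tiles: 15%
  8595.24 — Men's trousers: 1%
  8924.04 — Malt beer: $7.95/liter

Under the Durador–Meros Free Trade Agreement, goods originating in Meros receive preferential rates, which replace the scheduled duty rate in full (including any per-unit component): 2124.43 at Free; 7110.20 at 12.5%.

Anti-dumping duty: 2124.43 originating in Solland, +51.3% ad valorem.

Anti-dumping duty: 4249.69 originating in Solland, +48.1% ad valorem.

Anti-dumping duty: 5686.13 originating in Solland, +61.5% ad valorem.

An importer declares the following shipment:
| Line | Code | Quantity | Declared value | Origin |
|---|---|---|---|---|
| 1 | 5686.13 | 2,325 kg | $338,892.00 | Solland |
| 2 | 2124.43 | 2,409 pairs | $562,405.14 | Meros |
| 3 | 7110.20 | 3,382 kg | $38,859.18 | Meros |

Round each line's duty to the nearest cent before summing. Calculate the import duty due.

Line 1 (5686.13, Solland, 2,325 kg, $338,892.00):
Base rate for 5686.13 is $5.24/kg.
Additional duty on 5686.13 from Solland: +61.5% ad valorem. Applied ad valorem rate = 61.5%.
Duty = $338,892.00 × 61.5% + 2,325 × $5.24 = $220,601.58.
Line 2 (2124.43, Meros, 2,409 pairs, $562,405.14):
Base rate for 2124.43 is 32%.
Origin Meros qualifies under the Durador–Meros agreement and 2124.43 is covered: preferential rate Free applies instead.
The additional-duty order on 2124.43 targets Solland, not Meros; it does not apply.
Duty = $562,405.14 × 0% = $0.00.
Line 3 (7110.20, Meros, 3,382 kg, $38,859.18):
Base rate for 7110.20 is 20% + $1.12/kg.
Origin Meros qualifies under the Durador–Meros agreement and 7110.20 is covered: preferential rate 12.5% applies instead.
Duty = $38,859.18 × 12.5% = $4,857.40.
Total = $220,601.58 + $0.00 + $4,857.40 = $225,458.98.

$225,458.98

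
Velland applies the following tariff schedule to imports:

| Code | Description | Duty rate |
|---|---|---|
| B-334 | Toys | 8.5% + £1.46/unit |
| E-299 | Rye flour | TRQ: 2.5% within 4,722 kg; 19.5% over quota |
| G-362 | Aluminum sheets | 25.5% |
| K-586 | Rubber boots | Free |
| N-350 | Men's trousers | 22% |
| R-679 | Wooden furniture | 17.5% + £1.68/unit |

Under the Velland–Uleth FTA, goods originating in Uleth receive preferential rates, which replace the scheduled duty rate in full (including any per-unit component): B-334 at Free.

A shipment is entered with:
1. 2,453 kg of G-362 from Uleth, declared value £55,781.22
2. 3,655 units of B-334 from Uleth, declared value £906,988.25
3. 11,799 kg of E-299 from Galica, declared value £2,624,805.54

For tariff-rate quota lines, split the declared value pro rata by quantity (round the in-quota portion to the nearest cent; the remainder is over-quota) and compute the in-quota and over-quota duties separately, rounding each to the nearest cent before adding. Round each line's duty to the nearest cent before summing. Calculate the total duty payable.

£347,483.75

Line 1 (G-362, Uleth, 2,453 kg, £55,781.22):
Base rate for G-362 is 25.5%.
Origin Uleth is the FTA partner but G-362 is not on the preference list; base rate stands.
Duty = £55,781.22 × 25.5% = £14,224.21.
Line 2 (B-334, Uleth, 3,655 units, £906,988.25):
Base rate for B-334 is 8.5% + £1.46/unit.
Origin Uleth qualifies under the Velland–Uleth agreement and B-334 is covered: preferential rate Free applies instead.
Duty = £906,988.25 × 0% = £0.00.
Line 3 (E-299, Galica, 11,799 kg, £2,624,805.54):
Code E-299 is under a tariff-rate quota (threshold 4,722 kg). In-quota: 4,722 kg at 2.5%; over-quota: 7,077 kg at 19.5%.
Pro-rata value split: in-quota = £2,624,805.54 × 4,722/11,799 = £1,050,456.12; over-quota = £2,624,805.54 − £1,050,456.12 = £1,574,349.42.
In-quota duty = £1,050,456.12 × 2.5% = £26,261.40. Over-quota duty = £1,574,349.42 × 19.5% = £306,998.14.
Line duty = £26,261.40 + £306,998.14 = £333,259.54.
Total = £14,224.21 + £0.00 + £333,259.54 = £347,483.75.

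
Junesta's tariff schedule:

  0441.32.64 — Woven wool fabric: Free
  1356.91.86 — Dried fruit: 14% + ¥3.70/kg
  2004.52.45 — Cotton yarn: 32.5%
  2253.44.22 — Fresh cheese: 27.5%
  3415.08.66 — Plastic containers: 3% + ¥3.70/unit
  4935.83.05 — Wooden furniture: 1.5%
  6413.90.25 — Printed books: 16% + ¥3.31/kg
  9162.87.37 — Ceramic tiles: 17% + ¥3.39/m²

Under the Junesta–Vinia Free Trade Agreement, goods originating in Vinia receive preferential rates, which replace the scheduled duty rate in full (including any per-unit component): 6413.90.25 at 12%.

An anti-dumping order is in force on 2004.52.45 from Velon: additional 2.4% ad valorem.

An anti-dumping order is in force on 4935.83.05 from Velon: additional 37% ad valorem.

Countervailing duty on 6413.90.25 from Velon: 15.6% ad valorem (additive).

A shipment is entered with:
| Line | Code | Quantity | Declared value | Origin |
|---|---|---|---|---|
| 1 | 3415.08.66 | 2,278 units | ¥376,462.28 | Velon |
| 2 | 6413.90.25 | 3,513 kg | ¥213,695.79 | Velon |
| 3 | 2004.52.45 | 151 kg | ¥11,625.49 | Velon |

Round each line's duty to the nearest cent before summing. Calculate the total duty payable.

Line 1 (3415.08.66, Velon, 2,278 units, ¥376,462.28):
Base rate for 3415.08.66 is 3% + ¥3.70/unit.
Duty = ¥376,462.28 × 3% + 2,278 × ¥3.70 = ¥19,722.47.
Line 2 (6413.90.25, Velon, 3,513 kg, ¥213,695.79):
Base rate for 6413.90.25 is 16% + ¥3.31/kg.
6413.90.25 has an FTA preferential rate, but origin Velon is not Vinia; base rate stands.
Additional duty on 6413.90.25 from Velon: +15.6%. Applied ad valorem rate: 16% + 15.6% = 31.6%.
Duty = ¥213,695.79 × 31.6% + 3,513 × ¥3.31 = ¥79,155.90.
Line 3 (2004.52.45, Velon, 151 kg, ¥11,625.49):
Base rate for 2004.52.45 is 32.5%.
Additional duty on 2004.52.45 from Velon: +2.4%. Applied ad valorem rate: 32.5% + 2.4% = 34.9%.
Duty = ¥11,625.49 × 34.9% = ¥4,057.30.
Total = ¥19,722.47 + ¥79,155.90 + ¥4,057.30 = ¥102,935.67.

¥102,935.67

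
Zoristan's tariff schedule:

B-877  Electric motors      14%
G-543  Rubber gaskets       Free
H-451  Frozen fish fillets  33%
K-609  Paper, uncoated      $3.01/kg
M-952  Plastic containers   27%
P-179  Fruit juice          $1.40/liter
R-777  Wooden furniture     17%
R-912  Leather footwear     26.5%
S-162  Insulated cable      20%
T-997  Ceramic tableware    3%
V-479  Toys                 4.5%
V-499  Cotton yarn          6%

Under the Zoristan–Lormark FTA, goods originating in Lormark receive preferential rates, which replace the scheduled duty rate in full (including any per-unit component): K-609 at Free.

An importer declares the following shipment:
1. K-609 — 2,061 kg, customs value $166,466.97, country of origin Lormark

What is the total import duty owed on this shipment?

$0.00

Line 1 (K-609, Lormark, 2,061 kg, $166,466.97):
Base rate for K-609 is $3.01/kg.
Origin Lormark qualifies under the Zoristan–Lormark agreement and K-609 is covered: preferential rate Free applies instead.
Duty = $166,466.97 × 0% = $0.00.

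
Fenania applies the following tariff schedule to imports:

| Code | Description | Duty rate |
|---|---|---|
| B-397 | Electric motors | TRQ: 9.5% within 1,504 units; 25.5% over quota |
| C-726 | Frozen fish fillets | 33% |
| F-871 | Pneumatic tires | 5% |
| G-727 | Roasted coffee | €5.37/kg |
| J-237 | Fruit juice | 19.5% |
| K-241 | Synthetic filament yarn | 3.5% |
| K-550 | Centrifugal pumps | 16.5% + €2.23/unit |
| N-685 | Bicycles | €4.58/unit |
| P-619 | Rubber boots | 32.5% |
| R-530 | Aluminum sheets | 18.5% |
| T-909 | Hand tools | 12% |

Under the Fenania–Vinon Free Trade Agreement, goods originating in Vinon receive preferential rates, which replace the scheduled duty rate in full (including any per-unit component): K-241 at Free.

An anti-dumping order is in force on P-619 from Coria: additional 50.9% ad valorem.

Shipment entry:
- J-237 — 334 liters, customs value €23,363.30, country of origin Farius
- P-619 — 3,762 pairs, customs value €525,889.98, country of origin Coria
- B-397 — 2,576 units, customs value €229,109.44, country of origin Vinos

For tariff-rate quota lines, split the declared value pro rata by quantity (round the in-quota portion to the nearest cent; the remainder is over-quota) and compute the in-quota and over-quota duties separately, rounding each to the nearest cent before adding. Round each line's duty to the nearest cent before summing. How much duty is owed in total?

€480,168.47

Line 1 (J-237, Farius, 334 liters, €23,363.30):
Base rate for J-237 is 19.5%.
Duty = €23,363.30 × 19.5% = €4,555.84.
Line 2 (P-619, Coria, 3,762 pairs, €525,889.98):
Base rate for P-619 is 32.5%.
Additional duty on P-619 from Coria: +50.9%. Applied ad valorem rate: 32.5% + 50.9% = 83.4%.
Duty = €525,889.98 × 83.4% = €438,592.24.
Line 3 (B-397, Vinos, 2,576 units, €229,109.44):
Code B-397 is under a tariff-rate quota (threshold 1,504 units). In-quota: 1,504 units at 9.5%; over-quota: 1,072 units at 25.5%.
Pro-rata value split: in-quota = €229,109.44 × 1,504/2,576 = €133,765.76; over-quota = €229,109.44 − €133,765.76 = €95,343.68.
In-quota duty = €133,765.76 × 9.5% = €12,707.75. Over-quota duty = €95,343.68 × 25.5% = €24,312.64.
Line duty = €12,707.75 + €24,312.64 = €37,020.39.
Total = €4,555.84 + €438,592.24 + €37,020.39 = €480,168.47.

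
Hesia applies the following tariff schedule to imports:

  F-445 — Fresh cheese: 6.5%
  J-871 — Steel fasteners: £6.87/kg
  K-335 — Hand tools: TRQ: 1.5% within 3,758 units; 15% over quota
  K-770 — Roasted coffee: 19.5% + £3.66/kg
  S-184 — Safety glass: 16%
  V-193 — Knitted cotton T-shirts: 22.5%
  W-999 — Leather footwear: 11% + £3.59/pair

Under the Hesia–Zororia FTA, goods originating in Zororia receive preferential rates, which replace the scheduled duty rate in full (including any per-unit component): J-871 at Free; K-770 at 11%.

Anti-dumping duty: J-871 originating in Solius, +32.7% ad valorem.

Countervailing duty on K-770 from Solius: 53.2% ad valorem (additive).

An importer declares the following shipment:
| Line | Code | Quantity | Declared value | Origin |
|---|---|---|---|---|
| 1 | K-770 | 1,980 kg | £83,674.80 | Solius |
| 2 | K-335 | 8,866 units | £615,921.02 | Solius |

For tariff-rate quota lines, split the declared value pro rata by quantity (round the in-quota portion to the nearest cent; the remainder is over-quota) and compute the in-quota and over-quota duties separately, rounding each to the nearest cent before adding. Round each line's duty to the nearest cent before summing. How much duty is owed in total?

£125,222.31

Line 1 (K-770, Solius, 1,980 kg, £83,674.80):
Base rate for K-770 is 19.5% + £3.66/kg.
K-770 has an FTA preferential rate, but origin Solius is not Zororia; base rate stands.
Additional duty on K-770 from Solius: +53.2%. Applied ad valorem rate: 19.5% + 53.2% = 72.7%.
Duty = £83,674.80 × 72.7% + 1,980 × £3.66 = £68,078.38.
Line 2 (K-335, Solius, 8,866 units, £615,921.02):
Code K-335 is under a tariff-rate quota (threshold 3,758 units). In-quota: 3,758 units at 1.5%; over-quota: 5,108 units at 15%.
Pro-rata value split: in-quota = £615,921.02 × 3,758/8,866 = £261,068.26; over-quota = £615,921.02 − £261,068.26 = £354,852.76.
In-quota duty = £261,068.26 × 1.5% = £3,916.02. Over-quota duty = £354,852.76 × 15% = £53,227.91.
Line duty = £3,916.02 + £53,227.91 = £57,143.93.
Total = £68,078.38 + £57,143.93 = £125,222.31.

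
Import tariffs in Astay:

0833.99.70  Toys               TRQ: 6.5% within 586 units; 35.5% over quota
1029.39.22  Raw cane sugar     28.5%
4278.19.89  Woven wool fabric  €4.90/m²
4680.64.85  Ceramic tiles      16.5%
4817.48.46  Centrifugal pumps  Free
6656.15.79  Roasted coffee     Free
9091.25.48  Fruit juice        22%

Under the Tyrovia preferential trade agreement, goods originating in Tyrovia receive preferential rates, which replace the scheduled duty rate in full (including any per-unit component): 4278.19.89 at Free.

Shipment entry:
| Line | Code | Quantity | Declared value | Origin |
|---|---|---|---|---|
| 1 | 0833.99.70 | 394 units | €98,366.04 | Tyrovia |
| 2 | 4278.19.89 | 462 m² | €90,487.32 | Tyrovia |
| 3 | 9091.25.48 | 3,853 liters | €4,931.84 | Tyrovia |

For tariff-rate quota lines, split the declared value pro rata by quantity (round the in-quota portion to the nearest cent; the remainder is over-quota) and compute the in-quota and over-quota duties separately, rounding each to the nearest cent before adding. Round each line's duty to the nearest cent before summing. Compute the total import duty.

Line 1 (0833.99.70, Tyrovia, 394 units, €98,366.04):
Code 0833.99.70 is under a tariff-rate quota (threshold 586 units). Quantity 394 units is within the quota, so the in-quota rate 6.5% applies to the full value.
Duty = €98,366.04 × 6.5% = €6,393.79.
Line 2 (4278.19.89, Tyrovia, 462 m², €90,487.32):
Base rate for 4278.19.89 is €4.90/m².
Origin Tyrovia qualifies under the Astay–Tyrovia agreement and 4278.19.89 is covered: preferential rate Free applies instead.
Duty = €90,487.32 × 0% = €0.00.
Line 3 (9091.25.48, Tyrovia, 3,853 liters, €4,931.84):
Base rate for 9091.25.48 is 22%.
Origin Tyrovia is the FTA partner but 9091.25.48 is not on the preference list; base rate stands.
Duty = €4,931.84 × 22% = €1,085.00.
Total = €6,393.79 + €0.00 + €1,085.00 = €7,478.79.

€7,478.79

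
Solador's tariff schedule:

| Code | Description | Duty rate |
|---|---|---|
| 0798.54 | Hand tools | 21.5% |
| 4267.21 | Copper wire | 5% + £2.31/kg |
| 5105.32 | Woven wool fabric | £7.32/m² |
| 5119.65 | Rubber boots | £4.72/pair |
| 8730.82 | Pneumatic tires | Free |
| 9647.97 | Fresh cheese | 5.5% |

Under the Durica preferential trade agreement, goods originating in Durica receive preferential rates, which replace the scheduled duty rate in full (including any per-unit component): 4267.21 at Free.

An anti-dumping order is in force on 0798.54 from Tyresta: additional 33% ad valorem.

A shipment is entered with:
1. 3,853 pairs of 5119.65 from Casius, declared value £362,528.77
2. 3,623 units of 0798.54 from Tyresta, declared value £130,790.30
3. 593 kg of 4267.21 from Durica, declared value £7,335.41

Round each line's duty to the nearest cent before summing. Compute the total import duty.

Line 1 (5119.65, Casius, 3,853 pairs, £362,528.77):
Base rate for 5119.65 is £4.72/pair.
Duty = 3,853 × £4.72 = £18,186.16.
Line 2 (0798.54, Tyresta, 3,623 units, £130,790.30):
Base rate for 0798.54 is 21.5%.
Additional duty on 0798.54 from Tyresta: +33%. Applied ad valorem rate: 21.5% + 33% = 54.5%.
Duty = £130,790.30 × 54.5% = £71,280.71.
Line 3 (4267.21, Durica, 593 kg, £7,335.41):
Base rate for 4267.21 is 5% + £2.31/kg.
Origin Durica qualifies under the Solador–Durica agreement and 4267.21 is covered: preferential rate Free applies instead.
Duty = £7,335.41 × 0% = £0.00.
Total = £18,186.16 + £71,280.71 + £0.00 = £89,466.87.

£89,466.87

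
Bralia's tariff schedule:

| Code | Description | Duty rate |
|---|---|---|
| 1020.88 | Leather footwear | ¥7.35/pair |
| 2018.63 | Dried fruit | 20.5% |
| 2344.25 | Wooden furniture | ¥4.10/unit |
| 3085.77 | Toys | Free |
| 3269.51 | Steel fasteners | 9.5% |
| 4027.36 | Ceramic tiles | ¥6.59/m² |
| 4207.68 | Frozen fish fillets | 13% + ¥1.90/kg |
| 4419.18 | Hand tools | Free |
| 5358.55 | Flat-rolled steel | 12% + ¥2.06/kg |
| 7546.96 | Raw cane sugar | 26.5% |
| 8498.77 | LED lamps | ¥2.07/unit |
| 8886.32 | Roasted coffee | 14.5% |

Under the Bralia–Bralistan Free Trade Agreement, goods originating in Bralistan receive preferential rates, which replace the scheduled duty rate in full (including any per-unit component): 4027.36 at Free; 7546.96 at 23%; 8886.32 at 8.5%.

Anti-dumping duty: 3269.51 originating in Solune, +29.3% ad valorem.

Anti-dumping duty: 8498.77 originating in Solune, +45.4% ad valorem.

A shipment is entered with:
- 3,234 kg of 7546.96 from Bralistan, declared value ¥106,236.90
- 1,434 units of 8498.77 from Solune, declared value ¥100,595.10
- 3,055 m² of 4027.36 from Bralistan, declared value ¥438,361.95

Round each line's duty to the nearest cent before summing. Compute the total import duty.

¥73,073.05

Line 1 (7546.96, Bralistan, 3,234 kg, ¥106,236.90):
Base rate for 7546.96 is 26.5%.
Origin Bralistan qualifies under the Bralia–Bralistan agreement and 7546.96 is covered: preferential rate 23% applies instead.
Duty = ¥106,236.90 × 23% = ¥24,434.49.
Line 2 (8498.77, Solune, 1,434 units, ¥100,595.10):
Base rate for 8498.77 is ¥2.07/unit.
Additional duty on 8498.77 from Solune: +45.4% ad valorem. Applied ad valorem rate = 45.4%.
Duty = ¥100,595.10 × 45.4% + 1,434 × ¥2.07 = ¥48,638.56.
Line 3 (4027.36, Bralistan, 3,055 m², ¥438,361.95):
Base rate for 4027.36 is ¥6.59/m².
Origin Bralistan qualifies under the Bralia–Bralistan agreement and 4027.36 is covered: preferential rate Free applies instead.
Duty = ¥438,361.95 × 0% = ¥0.00.
Total = ¥24,434.49 + ¥48,638.56 + ¥0.00 = ¥73,073.05.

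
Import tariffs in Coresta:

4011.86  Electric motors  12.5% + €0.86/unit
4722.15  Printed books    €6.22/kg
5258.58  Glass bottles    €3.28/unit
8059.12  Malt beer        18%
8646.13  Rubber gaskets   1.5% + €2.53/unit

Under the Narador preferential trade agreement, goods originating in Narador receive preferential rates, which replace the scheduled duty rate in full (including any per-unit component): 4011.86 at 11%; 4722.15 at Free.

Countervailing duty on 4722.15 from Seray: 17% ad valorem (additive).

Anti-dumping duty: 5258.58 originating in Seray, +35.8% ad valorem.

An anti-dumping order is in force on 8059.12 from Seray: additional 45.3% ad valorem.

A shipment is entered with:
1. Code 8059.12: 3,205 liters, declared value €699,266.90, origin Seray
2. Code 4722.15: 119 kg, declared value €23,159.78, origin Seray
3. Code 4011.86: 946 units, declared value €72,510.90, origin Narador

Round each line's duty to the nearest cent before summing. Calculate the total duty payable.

Line 1 (8059.12, Seray, 3,205 liters, €699,266.90):
Base rate for 8059.12 is 18%.
Additional duty on 8059.12 from Seray: +45.3%. Applied ad valorem rate: 18% + 45.3% = 63.3%.
Duty = €699,266.90 × 63.3% = €442,635.95.
Line 2 (4722.15, Seray, 119 kg, €23,159.78):
Base rate for 4722.15 is €6.22/kg.
4722.15 has an FTA preferential rate, but origin Seray is not Narador; base rate stands.
Additional duty on 4722.15 from Seray: +17% ad valorem. Applied ad valorem rate = 17%.
Duty = €23,159.78 × 17% + 119 × €6.22 = €4,677.34.
Line 3 (4011.86, Narador, 946 units, €72,510.90):
Base rate for 4011.86 is 12.5% + €0.86/unit.
Origin Narador qualifies under the Coresta–Narador agreement and 4011.86 is covered: preferential rate 11% applies instead.
Duty = €72,510.90 × 11% = €7,976.20.
Total = €442,635.95 + €4,677.34 + €7,976.20 = €455,289.49.

€455,289.49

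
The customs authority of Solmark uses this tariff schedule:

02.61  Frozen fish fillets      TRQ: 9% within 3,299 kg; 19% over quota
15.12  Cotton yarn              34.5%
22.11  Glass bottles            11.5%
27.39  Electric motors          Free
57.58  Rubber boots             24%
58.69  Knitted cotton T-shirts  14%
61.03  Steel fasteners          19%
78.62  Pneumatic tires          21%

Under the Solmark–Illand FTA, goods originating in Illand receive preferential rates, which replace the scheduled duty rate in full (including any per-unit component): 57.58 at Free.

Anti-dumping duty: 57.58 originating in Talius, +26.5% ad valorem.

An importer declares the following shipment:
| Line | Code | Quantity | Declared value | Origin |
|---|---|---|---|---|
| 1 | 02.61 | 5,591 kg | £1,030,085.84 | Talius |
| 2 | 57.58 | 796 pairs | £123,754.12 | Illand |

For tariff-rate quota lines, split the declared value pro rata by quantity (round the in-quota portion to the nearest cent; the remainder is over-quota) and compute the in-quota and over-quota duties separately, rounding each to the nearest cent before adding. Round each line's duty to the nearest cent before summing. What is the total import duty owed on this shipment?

Line 1 (02.61, Talius, 5,591 kg, £1,030,085.84):
Code 02.61 is under a tariff-rate quota (threshold 3,299 kg). In-quota: 3,299 kg at 9%; over-quota: 2,292 kg at 19%.
Pro-rata value split: in-quota = £1,030,085.84 × 3,299/5,591 = £607,807.76; over-quota = £1,030,085.84 − £607,807.76 = £422,278.08.
In-quota duty = £607,807.76 × 9% = £54,702.70. Over-quota duty = £422,278.08 × 19% = £80,232.84.
Line duty = £54,702.70 + £80,232.84 = £134,935.54.
Line 2 (57.58, Illand, 796 pairs, £123,754.12):
Base rate for 57.58 is 24%.
Origin Illand qualifies under the Solmark–Illand agreement and 57.58 is covered: preferential rate Free applies instead.
The additional-duty order on 57.58 targets Talius, not Illand; it does not apply.
Duty = £123,754.12 × 0% = £0.00.
Total = £134,935.54 + £0.00 = £134,935.54.

£134,935.54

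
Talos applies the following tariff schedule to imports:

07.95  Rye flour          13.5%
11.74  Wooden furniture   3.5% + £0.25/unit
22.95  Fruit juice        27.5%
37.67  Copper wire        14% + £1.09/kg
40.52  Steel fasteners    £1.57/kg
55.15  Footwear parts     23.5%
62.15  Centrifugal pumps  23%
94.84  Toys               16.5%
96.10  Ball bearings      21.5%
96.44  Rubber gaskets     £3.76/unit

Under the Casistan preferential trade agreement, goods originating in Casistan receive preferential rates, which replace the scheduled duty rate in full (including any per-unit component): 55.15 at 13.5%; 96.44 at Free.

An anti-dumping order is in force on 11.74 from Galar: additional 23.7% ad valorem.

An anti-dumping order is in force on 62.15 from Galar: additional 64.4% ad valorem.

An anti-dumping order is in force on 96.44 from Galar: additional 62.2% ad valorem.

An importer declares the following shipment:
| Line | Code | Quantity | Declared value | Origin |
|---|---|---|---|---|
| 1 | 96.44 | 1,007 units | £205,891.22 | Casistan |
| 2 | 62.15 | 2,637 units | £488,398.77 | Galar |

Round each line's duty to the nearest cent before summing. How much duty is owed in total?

£426,860.52

Line 1 (96.44, Casistan, 1,007 units, £205,891.22):
Base rate for 96.44 is £3.76/unit.
Origin Casistan qualifies under the Talos–Casistan agreement and 96.44 is covered: preferential rate Free applies instead.
The additional-duty order on 96.44 targets Galar, not Casistan; it does not apply.
Duty = £205,891.22 × 0% = £0.00.
Line 2 (62.15, Galar, 2,637 units, £488,398.77):
Base rate for 62.15 is 23%.
Additional duty on 62.15 from Galar: +64.4%. Applied ad valorem rate: 23% + 64.4% = 87.4%.
Duty = £488,398.77 × 87.4% = £426,860.52.
Total = £0.00 + £426,860.52 = £426,860.52.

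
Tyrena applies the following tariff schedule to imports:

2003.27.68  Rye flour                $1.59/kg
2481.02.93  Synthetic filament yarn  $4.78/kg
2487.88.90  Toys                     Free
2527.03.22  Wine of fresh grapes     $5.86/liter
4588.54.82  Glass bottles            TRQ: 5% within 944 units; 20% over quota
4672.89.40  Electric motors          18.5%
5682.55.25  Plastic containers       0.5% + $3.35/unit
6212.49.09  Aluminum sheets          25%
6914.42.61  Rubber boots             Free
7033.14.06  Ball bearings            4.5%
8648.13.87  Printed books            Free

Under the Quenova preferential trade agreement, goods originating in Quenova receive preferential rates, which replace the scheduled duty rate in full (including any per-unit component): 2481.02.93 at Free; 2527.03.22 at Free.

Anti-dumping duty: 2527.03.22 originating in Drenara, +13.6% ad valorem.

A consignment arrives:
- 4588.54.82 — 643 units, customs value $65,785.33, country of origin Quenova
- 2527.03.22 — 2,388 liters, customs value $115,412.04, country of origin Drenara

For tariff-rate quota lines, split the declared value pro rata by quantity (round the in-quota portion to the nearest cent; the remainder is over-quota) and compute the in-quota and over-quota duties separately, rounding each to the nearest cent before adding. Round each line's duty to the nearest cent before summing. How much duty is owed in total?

$32,978.99

Line 1 (4588.54.82, Quenova, 643 units, $65,785.33):
Code 4588.54.82 is under a tariff-rate quota (threshold 944 units). Quantity 643 units is within the quota, so the in-quota rate 5% applies to the full value.
Duty = $65,785.33 × 5% = $3,289.27.
Line 2 (2527.03.22, Drenara, 2,388 liters, $115,412.04):
Base rate for 2527.03.22 is $5.86/liter.
2527.03.22 has an FTA preferential rate, but origin Drenara is not Quenova; base rate stands.
Additional duty on 2527.03.22 from Drenara: +13.6% ad valorem. Applied ad valorem rate = 13.6%.
Duty = $115,412.04 × 13.6% + 2,388 × $5.86 = $29,689.72.
Total = $3,289.27 + $29,689.72 = $32,978.99.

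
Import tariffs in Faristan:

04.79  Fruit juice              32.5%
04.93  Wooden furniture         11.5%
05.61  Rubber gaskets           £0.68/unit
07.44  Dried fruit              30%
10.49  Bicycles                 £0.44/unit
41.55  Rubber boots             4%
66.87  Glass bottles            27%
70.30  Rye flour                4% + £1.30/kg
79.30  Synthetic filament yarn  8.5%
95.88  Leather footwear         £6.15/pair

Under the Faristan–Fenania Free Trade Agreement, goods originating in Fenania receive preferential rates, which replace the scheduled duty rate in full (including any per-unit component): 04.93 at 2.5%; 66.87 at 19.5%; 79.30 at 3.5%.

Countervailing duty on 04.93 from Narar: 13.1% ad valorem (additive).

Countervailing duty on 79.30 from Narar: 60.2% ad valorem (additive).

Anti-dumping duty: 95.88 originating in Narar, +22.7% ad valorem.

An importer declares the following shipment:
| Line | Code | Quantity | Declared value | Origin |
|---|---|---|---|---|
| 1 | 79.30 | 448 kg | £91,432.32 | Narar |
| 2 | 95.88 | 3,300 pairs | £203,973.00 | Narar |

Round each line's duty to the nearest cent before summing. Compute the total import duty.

£129,410.87

Line 1 (79.30, Narar, 448 kg, £91,432.32):
Base rate for 79.30 is 8.5%.
79.30 has an FTA preferential rate, but origin Narar is not Fenania; base rate stands.
Additional duty on 79.30 from Narar: +60.2%. Applied ad valorem rate: 8.5% + 60.2% = 68.7%.
Duty = £91,432.32 × 68.7% = £62,814.00.
Line 2 (95.88, Narar, 3,300 pairs, £203,973.00):
Base rate for 95.88 is £6.15/pair.
Additional duty on 95.88 from Narar: +22.7% ad valorem. Applied ad valorem rate = 22.7%.
Duty = £203,973.00 × 22.7% + 3,300 × £6.15 = £66,596.87.
Total = £62,814.00 + £66,596.87 = £129,410.87.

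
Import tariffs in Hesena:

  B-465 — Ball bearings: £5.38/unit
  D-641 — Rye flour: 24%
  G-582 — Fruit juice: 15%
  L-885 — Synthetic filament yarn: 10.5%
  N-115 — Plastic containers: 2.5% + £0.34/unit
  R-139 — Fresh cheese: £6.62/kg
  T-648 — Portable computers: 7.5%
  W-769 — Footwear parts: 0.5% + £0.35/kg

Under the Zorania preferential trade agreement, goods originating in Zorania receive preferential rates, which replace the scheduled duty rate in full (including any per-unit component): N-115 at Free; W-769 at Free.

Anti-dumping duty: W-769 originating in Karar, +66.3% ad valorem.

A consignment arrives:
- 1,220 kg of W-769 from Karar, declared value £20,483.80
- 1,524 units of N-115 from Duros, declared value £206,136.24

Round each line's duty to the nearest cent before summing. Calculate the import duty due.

£19,781.75

Line 1 (W-769, Karar, 1,220 kg, £20,483.80):
Base rate for W-769 is 0.5% + £0.35/kg.
W-769 has an FTA preferential rate, but origin Karar is not Zorania; base rate stands.
Additional duty on W-769 from Karar: +66.3%. Applied ad valorem rate: 0.5% + 66.3% = 66.8%.
Duty = £20,483.80 × 66.8% + 1,220 × £0.35 = £14,110.18.
Line 2 (N-115, Duros, 1,524 units, £206,136.24):
Base rate for N-115 is 2.5% + £0.34/unit.
N-115 has an FTA preferential rate, but origin Duros is not Zorania; base rate stands.
Duty = £206,136.24 × 2.5% + 1,524 × £0.34 = £5,671.57.
Total = £14,110.18 + £5,671.57 = £19,781.75.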